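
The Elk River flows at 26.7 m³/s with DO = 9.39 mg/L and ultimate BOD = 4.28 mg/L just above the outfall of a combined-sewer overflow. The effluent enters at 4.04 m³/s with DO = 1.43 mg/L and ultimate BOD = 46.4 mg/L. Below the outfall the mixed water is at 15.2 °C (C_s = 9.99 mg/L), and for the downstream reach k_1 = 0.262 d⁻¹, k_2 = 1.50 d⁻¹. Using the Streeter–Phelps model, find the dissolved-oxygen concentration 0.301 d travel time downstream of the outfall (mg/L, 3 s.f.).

DO ≈ 8.34 mg/L

Mixed DO = (26.7×9.39 + 4.04×1.43)/(26.7+4.04) = 256.5/30.74 = 8.344 mg/L.
Mixed L₀ = (26.7×4.28 + 4.04×46.4)/(30.74) = 301.7/30.74 = 9.816 mg/L.
Initial deficit D₀ = C_s − DO₀ = 9.99 − 8.344 = 1.646 mg/L.
D(0.301) = [0.262×9.816/(1.50−0.262)](e^(−0.262×0.301) − e^(−1.50×0.301)) + 1.646 e^(−1.50×0.301)
= 2.077 × (0.9242 − 0.6367) + 1.646 × 0.6367 = 1.645 mg/L.
DO = 9.99 − 1.645 = 8.345 mg/L.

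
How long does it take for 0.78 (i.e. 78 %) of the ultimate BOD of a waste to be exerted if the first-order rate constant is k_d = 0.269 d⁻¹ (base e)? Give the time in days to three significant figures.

t ≈ 5.63 d

y/L₀ = 1 − e^(−k_d t) = 0.78 ⇒ e^(−k_d t) = 0.220
t = −ln(0.220) / 0.269 = 1.514 / 0.269 = 5.629 d.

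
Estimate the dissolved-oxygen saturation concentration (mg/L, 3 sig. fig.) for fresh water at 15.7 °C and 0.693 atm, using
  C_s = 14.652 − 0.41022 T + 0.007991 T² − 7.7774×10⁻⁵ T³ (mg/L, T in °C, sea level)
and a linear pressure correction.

At sea level: C_s = 14.652 − 0.41022×15.7 + 0.007991×15.7² − 7.7774×10⁻⁵×15.7³ = 9.880 mg/L.
Pressure correction: C_s' = 9.880 × 0.693 = 6.847 mg/L.

C_s ≈ 6.85 mg/L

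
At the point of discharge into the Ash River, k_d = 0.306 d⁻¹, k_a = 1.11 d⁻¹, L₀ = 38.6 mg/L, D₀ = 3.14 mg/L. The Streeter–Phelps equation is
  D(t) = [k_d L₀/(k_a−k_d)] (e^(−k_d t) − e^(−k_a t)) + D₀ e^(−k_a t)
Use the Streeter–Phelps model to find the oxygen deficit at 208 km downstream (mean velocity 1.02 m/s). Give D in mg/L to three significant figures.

Travel time t = x/v = 208 km / (1.02 m/s) = 208000 m / 1.02 m/s = 203900 s = 2.360 d.
k_d L₀/(k_a−k_d) = 0.306×38.6/(1.11−0.306) = 11.81/0.8040 = 14.69 mg/L.
e^(−k_d t) = e^(−0.306×2.360) = 0.4857; e^(−k_a t) = e^(−1.11×2.360) = 0.07282.
D = 14.69 × (0.4857 − 0.07282) + 3.14 × 0.07282 = 6.065 + 0.2286 = 6.294 mg/L.

D ≈ 6.29 mg/L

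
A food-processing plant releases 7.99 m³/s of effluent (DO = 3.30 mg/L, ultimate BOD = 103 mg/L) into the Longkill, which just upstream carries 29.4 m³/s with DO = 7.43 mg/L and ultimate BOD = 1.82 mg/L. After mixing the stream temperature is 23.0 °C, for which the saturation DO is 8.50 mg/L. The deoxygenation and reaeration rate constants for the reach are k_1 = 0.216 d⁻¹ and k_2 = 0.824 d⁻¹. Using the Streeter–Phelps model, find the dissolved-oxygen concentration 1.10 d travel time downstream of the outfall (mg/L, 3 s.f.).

DO ≈ 4.51 mg/L

Mixed DO = (29.4×7.43 + 7.99×3.30)/(29.4+7.99) = 244.8/37.39 = 6.547 mg/L.
Mixed L₀ = (29.4×1.82 + 7.99×103)/(37.39) = 876.5/37.39 = 23.44 mg/L.
Initial deficit D₀ = C_s − DO₀ = 8.50 − 6.547 = 1.953 mg/L.
D(1.10) = [0.216×23.44/(0.824−0.216)](e^(−0.216×1.10) − e^(−0.824×1.10)) + 1.953 e^(−0.824×1.10)
= 8.328 × (0.7885 − 0.4040) + 1.953 × 0.4040 = 3.991 mg/L.
DO = 8.50 − 3.991 = 4.509 mg/L.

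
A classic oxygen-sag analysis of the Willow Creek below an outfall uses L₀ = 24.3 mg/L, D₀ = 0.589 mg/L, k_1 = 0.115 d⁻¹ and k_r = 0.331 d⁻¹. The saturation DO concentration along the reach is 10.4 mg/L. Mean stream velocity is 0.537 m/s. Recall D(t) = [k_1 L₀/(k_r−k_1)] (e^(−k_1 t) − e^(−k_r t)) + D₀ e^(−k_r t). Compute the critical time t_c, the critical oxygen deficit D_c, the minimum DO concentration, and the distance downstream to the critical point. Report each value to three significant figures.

t_c ≈ 4.68 d; D_c ≈ 4.93 mg/L; min DO ≈ 5.47 mg/L; x_c ≈ 217 km

t_c = [1/(k_r−k_1)] ln[(k_r/k_1)(1 − D₀(k_r−k_1)/(k_1 L₀))]
= [1/(0.331−0.115)] ln[(0.331/0.115)(1 − 0.589×0.2160/(0.115×24.3))]
= (1/0.2160) ln[2.878 × 0.9545] = 4.630 × ln(2.747) = 4.630 × 1.011 = 4.679 d.
L(t_c) = L₀ e^(−k_1 t_c) = 24.3 × 0.5839 = 14.19 mg/L, and at the critical point k_r D_c = k_1 L, so D_c = (0.115/0.331) × 14.19 = 4.930 mg/L.
Minimum DO = C_s − D_c = 10.4 − 4.930 = 5.470 mg/L.
x_c = v t_c = 0.537 m/s × 4.679 d × 86400 s/d = 217100 m ≈ 217 km.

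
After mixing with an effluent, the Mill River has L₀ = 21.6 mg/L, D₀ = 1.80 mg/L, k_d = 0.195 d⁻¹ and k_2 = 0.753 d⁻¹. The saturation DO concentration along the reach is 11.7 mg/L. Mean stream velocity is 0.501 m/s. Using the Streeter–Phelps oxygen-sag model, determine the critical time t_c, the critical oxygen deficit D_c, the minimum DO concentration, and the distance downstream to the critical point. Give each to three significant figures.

t_c ≈ 1.93 d; D_c ≈ 3.84 mg/L; min DO ≈ 7.86 mg/L; x_c ≈ 83.7 km

t_c = [1/(k_2−k_d)] ln[(k_2/k_d)(1 − D₀(k_2−k_d)/(k_d L₀))]
= [1/(0.753−0.195)] ln[(0.753/0.195)(1 − 1.80×0.5580/(0.195×21.6))]
= (1/0.5580) ln[3.862 × 0.7615] = 1.792 × ln(2.941) = 1.792 × 1.079 = 1.933 d.
D_c = (k_d/k_2) L₀ e^(−k_d t_c) = (0.195/0.753) × 21.6 × e^(−0.195×1.933) = 0.2590 × 21.6 × 0.6860 = 3.837 mg/L.
Minimum DO = C_s − D_c = 11.7 − 3.837 = 7.863 mg/L.
x_c = v t_c = 0.501 m/s × 1.933 d × 86400 s/d = 83680 m ≈ 83.7 km.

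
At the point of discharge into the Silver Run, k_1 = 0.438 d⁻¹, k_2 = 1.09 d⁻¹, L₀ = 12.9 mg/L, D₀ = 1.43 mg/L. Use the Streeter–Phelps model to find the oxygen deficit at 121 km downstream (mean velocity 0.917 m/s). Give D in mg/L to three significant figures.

Travel time t = x/v = 121 km / (0.917 m/s) = 121000 m / 0.917 m/s = 132000 s = 1.527 d.
k_1 L₀/(k_2−k_1) = 0.438×12.9/(1.09−0.438) = 5.650/0.6520 = 8.666 mg/L.
e^(−k_1 t) = e^(−0.438×1.527) = 0.5123; e^(−k_2 t) = e^(−1.09×1.527) = 0.1893.
D = 8.666 × (0.5123 − 0.1893) + 1.43 × 0.1893 = 2.799 + 0.2706 = 3.070 mg/L.

D ≈ 3.07 mg/L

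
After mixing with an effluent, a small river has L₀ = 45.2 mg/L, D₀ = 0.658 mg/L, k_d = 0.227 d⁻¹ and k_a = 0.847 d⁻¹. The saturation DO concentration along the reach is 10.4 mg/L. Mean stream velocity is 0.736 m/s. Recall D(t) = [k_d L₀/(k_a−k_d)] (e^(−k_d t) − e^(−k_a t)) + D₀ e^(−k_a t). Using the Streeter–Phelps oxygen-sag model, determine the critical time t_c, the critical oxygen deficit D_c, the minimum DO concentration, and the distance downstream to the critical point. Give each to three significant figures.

At the critical point dD/dt = 0, so k_d L₀ e^(−k_d t) = k_a D. Substituting D(t) from the Streeter–Phelps equation and solving for t gives
t_c = ln[(k_a/k_d)(1 − D₀(k_a−k_d)/(k_d L₀))] / (k_a−k_d).
Here k_a−k_d = 0.6200 d⁻¹ and 1 − D₀(k_a−k_d)/(k_d L₀) = 1 − 0.658×0.6200/(0.227×45.2) = 0.9602, so
t_c = ln(3.731 × 0.9602) / 0.6200 = 1.276 / 0.6200 = 2.058 d.
D_c = (k_d/k_a) L₀ e^(−k_d t_c) = (0.227/0.847) × 45.2 × e^(−0.227×2.058) = 0.2680 × 45.2 × 0.6267 = 7.592 mg/L.
Minimum DO = C_s − D_c = 10.4 − 7.592 = 2.808 mg/L.
x_c = v t_c = 0.736 m/s × 2.058 d × 86400 s/d = 130900 m ≈ 131 km.

t_c ≈ 2.06 d; D_c ≈ 7.59 mg/L; min DO ≈ 2.81 mg/L; x_c ≈ 131 km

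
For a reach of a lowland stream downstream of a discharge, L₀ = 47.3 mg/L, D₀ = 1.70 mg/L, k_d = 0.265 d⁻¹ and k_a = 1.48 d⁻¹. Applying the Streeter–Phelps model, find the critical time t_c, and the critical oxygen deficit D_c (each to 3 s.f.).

t_c ≈ 1.27 d; D_c ≈ 6.05 mg/L

t_c = [1/(k_a−k_d)] ln[(k_a/k_d)(1 − D₀(k_a−k_d)/(k_d L₀))]
= [1/(1.48−0.265)] ln[(1.48/0.265)(1 − 1.70×1.215/(0.265×47.3))]
= (1/1.215) ln[5.585 × 0.8352] = 0.8230 × ln(4.665) = 0.8230 × 1.540 = 1.267 d.
L(t_c) = L₀ e^(−k_d t_c) = 47.3 × 0.7147 = 33.81 mg/L, and at the critical point k_a D_c = k_d L, so D_c = (0.265/1.48) × 33.81 = 6.053 mg/L.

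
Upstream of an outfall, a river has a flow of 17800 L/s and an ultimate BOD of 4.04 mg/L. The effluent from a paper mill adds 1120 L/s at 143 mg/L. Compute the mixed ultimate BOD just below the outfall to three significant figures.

12.3 mg/L

Flow-weighted mixing: C = (Q_r C_r + Q_w C_w)/(Q_r + Q_w)
= (17800×4.04 + 1120×143)/(17800 + 1120) = 232100/18920 = 12.27 mg/L.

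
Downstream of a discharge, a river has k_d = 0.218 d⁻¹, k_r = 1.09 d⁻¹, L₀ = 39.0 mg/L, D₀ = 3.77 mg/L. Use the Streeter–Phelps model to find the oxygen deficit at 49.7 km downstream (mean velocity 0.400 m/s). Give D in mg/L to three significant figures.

D ≈ 5.88 mg/L

Travel time t = x/v = 49.7 km / (0.400 m/s) = 49700 m / 0.400 m/s = 124200 s = 1.438 d.
k_d L₀/(k_r−k_d) = 0.218×39.0/(1.09−0.218) = 8.502/0.8720 = 9.750 mg/L.
e^(−k_d t) = e^(−0.218×1.438) = 0.7309; e^(−k_r t) = e^(−1.09×1.438) = 0.2086.
D = 9.750 × (0.7309 − 0.2086) + 3.77 × 0.2086 = 5.093 + 0.7863 = 5.879 mg/L.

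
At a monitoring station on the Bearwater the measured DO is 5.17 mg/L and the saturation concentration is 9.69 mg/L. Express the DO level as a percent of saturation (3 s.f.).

53.4 % saturation

% saturation = C/C_s × 100 = 5.17/9.69 × 100 = 53.4 %.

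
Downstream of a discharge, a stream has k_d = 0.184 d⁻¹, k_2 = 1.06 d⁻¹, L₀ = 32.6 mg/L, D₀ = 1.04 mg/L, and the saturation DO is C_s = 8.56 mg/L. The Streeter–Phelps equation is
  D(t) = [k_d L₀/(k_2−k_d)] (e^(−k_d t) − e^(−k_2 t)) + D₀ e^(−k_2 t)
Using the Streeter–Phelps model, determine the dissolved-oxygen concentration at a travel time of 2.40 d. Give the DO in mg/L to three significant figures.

DO ≈ 4.61 mg/L

k_d L₀/(k_2−k_d) = 0.184×32.6/(1.06−0.184) = 5.998/0.8760 = 6.847 mg/L.
e^(−k_d t) = e^(−0.184×2.400) = 0.6430; e^(−k_2 t) = e^(−1.06×2.400) = 0.07855.
D = 6.847 × (0.6430 − 0.07855) + 1.04 × 0.07855 = 3.865 + 0.08169 = 3.947 mg/L.
DO = C_s − D = 8.56 − 3.947 = 4.613 mg/L.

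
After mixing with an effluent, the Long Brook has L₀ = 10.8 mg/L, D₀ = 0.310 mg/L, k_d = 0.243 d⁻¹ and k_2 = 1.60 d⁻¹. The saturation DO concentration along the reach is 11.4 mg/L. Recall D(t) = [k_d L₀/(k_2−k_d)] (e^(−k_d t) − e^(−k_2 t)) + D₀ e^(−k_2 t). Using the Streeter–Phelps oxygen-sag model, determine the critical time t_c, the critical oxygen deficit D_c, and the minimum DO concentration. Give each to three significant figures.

t_c ≈ 1.26 d; D_c ≈ 1.21 mg/L; min DO ≈ 10.2 mg/L

With k_2/k_d = 6.584 and 1 − D₀(k_2−k_d)/(k_d L₀) = 0.8397,
t_c = ln(6.584 × 0.8397) / (1.60 − 0.243) = ln(5.529) / 1.357 = 1.710/1.357 = 1.260 d.
D_c = (k_d/k_2) L₀ e^(−k_d t_c) = (0.243/1.60) × 10.8 × e^(−0.243×1.260) = 0.1519 × 10.8 × 0.7362 = 1.208 mg/L.
Minimum DO = C_s − D_c = 11.4 − 1.208 = 10.19 mg/L.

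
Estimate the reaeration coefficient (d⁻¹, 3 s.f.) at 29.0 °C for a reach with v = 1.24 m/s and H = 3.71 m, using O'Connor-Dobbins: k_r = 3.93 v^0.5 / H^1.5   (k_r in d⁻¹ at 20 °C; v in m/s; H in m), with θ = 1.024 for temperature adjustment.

k_r ≈ 0.758 d⁻¹

k_r(20) = 3.93 × 1.24^0.5 / 3.71^1.5 = 3.93 × 1.114 / 7.146 = 0.6124 d⁻¹.
k_r(29.0) = 0.6124 × 1.024^(29.0−20) = 0.6124 × 1.238 = 0.7581 d⁻¹.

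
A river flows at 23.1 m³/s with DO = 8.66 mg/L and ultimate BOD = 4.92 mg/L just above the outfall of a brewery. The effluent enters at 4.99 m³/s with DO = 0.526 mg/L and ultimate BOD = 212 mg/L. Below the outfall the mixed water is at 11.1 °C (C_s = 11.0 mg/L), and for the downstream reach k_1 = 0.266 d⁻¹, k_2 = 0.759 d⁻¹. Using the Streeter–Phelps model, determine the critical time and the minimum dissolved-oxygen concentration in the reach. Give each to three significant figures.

t_c ≈ 1.75 d; minimum DO ≈ 1.83 mg/L

Mixed DO = (23.1×8.66 + 4.99×0.526)/(23.1+4.99) = 202.7/28.09 = 7.215 mg/L.
Mixed L₀ = (23.1×4.92 + 4.99×212)/(28.09) = 1172/28.09 = 41.71 mg/L.
Initial deficit D₀ = C_s − DO₀ = 11.0 − 7.215 = 3.785 mg/L.
t_c = (1/0.4930) ln[(0.759/0.266)(1 − 3.785×0.4930/(0.266×41.71))] = 2.028 × ln(2.373) = 1.753 d.
D_c = (0.266/0.759) × 41.71 × e^(−0.266×1.753) = 0.3505 × 41.71 × 0.6273 = 9.169 mg/L.
Minimum DO = 11.0 − 9.169 = 1.831 mg/L.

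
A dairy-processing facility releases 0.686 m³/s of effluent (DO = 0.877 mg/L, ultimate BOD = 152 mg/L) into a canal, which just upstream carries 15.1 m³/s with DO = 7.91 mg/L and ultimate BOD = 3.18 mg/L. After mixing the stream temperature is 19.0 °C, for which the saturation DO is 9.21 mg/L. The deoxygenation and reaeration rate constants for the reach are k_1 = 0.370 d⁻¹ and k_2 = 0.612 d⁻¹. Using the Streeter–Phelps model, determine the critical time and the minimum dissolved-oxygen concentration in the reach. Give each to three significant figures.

t_c ≈ 1.60 d; minimum DO ≈ 5.99 mg/L

Mixed DO = (15.1×7.91 + 0.686×0.877)/(15.1+0.686) = 120.0/15.79 = 7.604 mg/L.
Mixed L₀ = (15.1×3.18 + 0.686×152)/(15.79) = 152.3/15.79 = 9.647 mg/L.
Initial deficit D₀ = C_s − DO₀ = 9.21 − 7.604 = 1.606 mg/L.
t_c = (1/0.2420) ln[(0.612/0.370)(1 − 1.606×0.2420/(0.370×9.647))] = 4.132 × ln(1.474) = 1.603 d.
D_c = (0.370/0.612) × 9.647 × e^(−0.370×1.603) = 0.6046 × 9.647 × 0.5526 = 3.223 mg/L.
Minimum DO = 9.21 − 3.223 = 5.987 mg/L.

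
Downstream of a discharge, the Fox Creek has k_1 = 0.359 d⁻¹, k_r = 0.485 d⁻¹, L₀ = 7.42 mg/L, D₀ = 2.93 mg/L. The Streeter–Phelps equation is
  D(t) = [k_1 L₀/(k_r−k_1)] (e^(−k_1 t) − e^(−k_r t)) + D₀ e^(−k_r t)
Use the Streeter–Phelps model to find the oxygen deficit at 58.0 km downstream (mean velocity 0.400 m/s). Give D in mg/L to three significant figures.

D ≈ 3.50 mg/L

Travel time t = x/v = 58.0 km / (0.400 m/s) = 58000 m / 0.400 m/s = 145000 s = 1.678 d.
k_1 L₀/(k_r−k_1) = 0.359×7.42/(0.485−0.359) = 2.664/0.1260 = 21.14 mg/L.
e^(−k_1 t) = e^(−0.359×1.678) = 0.5474; e^(−k_r t) = e^(−0.485×1.678) = 0.4431.
D = 21.14 × (0.5474 − 0.4431) + 2.93 × 0.4431 = 2.206 + 1.298 = 3.504 mg/L.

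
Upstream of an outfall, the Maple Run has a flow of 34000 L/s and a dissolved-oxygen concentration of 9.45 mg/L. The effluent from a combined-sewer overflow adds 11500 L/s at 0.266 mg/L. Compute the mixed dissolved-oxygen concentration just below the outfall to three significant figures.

Flow-weighted mixing: C = (Q_r C_r + Q_w C_w)/(Q_r + Q_w)
= (34000×9.45 + 11500×0.266)/(34000 + 11500) = 324400/45500 = 7.129 mg/L.

7.13 mg/L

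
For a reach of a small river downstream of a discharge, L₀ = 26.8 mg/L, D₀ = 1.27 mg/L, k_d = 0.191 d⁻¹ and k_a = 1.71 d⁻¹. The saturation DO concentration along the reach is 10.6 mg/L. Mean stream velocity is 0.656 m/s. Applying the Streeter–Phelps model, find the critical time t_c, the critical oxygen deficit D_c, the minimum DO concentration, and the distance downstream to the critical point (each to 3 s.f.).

t_c = [1/(k_a−k_d)] ln[(k_a/k_d)(1 − D₀(k_a−k_d)/(k_d L₀))]
= [1/(1.71−0.191)] ln[(1.71/0.191)(1 − 1.27×1.519/(0.191×26.8))]
= (1/1.519) ln[8.953 × 0.6231] = 0.6583 × ln(5.579) = 0.6583 × 1.719 = 1.132 d.
L(t_c) = L₀ e^(−k_d t_c) = 26.8 × 0.8056 = 21.59 mg/L, and at the critical point k_a D_c = k_d L, so D_c = (0.191/1.71) × 21.59 = 2.412 mg/L.
Minimum DO = C_s − D_c = 10.6 − 2.412 = 8.188 mg/L.
x_c = v t_c = 0.656 m/s × 1.132 d × 86400 s/d = 64140 m ≈ 64.1 km.

t_c ≈ 1.13 d; D_c ≈ 2.41 mg/L; min DO ≈ 8.19 mg/L; x_c ≈ 64.1 km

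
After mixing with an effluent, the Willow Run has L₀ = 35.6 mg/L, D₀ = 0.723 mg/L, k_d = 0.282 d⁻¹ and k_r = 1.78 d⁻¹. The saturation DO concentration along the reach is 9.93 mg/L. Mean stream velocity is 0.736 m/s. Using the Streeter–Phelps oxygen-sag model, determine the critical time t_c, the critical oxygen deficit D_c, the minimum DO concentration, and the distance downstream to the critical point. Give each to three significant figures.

t_c ≈ 1.15 d; D_c ≈ 4.07 mg/L; min DO ≈ 5.86 mg/L; x_c ≈ 73.4 km

With k_r/k_d = 6.312 and 1 − D₀(k_r−k_d)/(k_d L₀) = 0.8921,
t_c = ln(6.312 × 0.8921) / (1.78 − 0.282) = ln(5.631) / 1.498 = 1.728/1.498 = 1.154 d.
D_c = (k_d/k_r) L₀ e^(−k_d t_c) = (0.282/1.78) × 35.6 × e^(−0.282×1.154) = 0.1584 × 35.6 × 0.7223 = 4.074 mg/L.
Minimum DO = C_s − D_c = 9.93 − 4.074 = 5.856 mg/L.
x_c = v t_c = 0.736 m/s × 1.154 d × 86400 s/d = 73370 m ≈ 73.4 km.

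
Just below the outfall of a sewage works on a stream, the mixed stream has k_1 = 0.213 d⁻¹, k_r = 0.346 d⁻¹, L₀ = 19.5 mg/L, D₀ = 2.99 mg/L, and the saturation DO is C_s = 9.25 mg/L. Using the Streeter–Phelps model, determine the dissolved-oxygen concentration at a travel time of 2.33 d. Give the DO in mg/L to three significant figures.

DO ≈ 2.85 mg/L

k_1 L₀/(k_r−k_1) = 0.213×19.5/(0.346−0.213) = 4.154/0.1330 = 31.23 mg/L.
e^(−k_1 t) = e^(−0.213×2.330) = 0.6088; e^(−k_r t) = e^(−0.346×2.330) = 0.4466.
D = 31.23 × (0.6088 − 0.4466) + 2.99 × 0.4466 = 5.066 + 1.335 = 6.401 mg/L.
DO = C_s − D = 9.25 − 6.401 = 2.849 mg/L.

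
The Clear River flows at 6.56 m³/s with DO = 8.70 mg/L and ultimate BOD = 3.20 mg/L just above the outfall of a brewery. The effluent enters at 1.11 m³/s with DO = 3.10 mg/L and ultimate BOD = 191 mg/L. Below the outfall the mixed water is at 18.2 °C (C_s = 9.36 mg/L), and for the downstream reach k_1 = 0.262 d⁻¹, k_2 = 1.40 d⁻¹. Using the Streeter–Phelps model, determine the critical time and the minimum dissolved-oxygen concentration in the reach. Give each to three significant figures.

Mixed DO = (6.56×8.70 + 1.11×3.10)/(6.56+1.11) = 60.51/7.670 = 7.890 mg/L.
Mixed L₀ = (6.56×3.20 + 1.11×191)/(7.670) = 233.0/7.670 = 30.38 mg/L.
Initial deficit D₀ = C_s − DO₀ = 9.36 − 7.890 = 1.470 mg/L.
t_c = (1/1.138) ln[(1.40/0.262)(1 − 1.470×1.138/(0.262×30.38))] = 0.8787 × ln(4.220) = 1.265 d.
D_c = (0.262/1.40) × 30.38 × e^(−0.262×1.265) = 0.1871 × 30.38 × 0.7178 = 4.081 mg/L.
Minimum DO = 9.36 − 4.081 = 5.279 mg/L.

t_c ≈ 1.27 d; minimum DO ≈ 5.28 mg/L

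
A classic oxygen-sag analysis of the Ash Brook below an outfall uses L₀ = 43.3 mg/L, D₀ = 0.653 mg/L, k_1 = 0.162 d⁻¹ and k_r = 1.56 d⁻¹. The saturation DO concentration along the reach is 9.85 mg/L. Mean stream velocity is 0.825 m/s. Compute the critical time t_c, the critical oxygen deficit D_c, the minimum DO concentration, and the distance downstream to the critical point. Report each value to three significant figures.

t_c ≈ 1.52 d; D_c ≈ 3.51 mg/L; min DO ≈ 6.34 mg/L; x_c ≈ 108 km

At the critical point dD/dt = 0, so k_1 L₀ e^(−k_1 t) = k_r D. Substituting D(t) from the Streeter–Phelps equation and solving for t gives
t_c = ln[(k_r/k_1)(1 − D₀(k_r−k_1)/(k_1 L₀))] / (k_r−k_1).
Here k_r−k_1 = 1.398 d⁻¹ and 1 − D₀(k_r−k_1)/(k_1 L₀) = 1 − 0.653×1.398/(0.162×43.3) = 0.8699, so
t_c = ln(9.630 × 0.8699) / 1.398 = 2.125 / 1.398 = 1.520 d.
D_c = (k_1/k_r) L₀ e^(−k_1 t_c) = (0.162/1.56) × 43.3 × e^(−0.162×1.520) = 0.1038 × 43.3 × 0.7817 = 3.515 mg/L.
Minimum DO = C_s − D_c = 9.85 − 3.515 = 6.335 mg/L.
x_c = v t_c = 0.825 m/s × 1.520 d × 86400 s/d = 108400 m ≈ 108 km.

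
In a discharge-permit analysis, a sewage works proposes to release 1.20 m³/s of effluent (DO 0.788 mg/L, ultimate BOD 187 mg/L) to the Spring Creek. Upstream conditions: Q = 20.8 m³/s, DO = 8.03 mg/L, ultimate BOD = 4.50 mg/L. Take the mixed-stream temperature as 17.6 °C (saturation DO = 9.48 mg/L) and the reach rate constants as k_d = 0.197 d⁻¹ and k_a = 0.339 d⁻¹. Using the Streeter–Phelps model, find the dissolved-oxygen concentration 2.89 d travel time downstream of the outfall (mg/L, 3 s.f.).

DO ≈ 4.97 mg/L

Mixed DO = (20.8×8.03 + 1.20×0.788)/(20.8+1.20) = 168.0/22.00 = 7.635 mg/L.
Mixed L₀ = (20.8×4.50 + 1.20×187)/(22.00) = 318.0/22.00 = 14.45 mg/L.
Initial deficit D₀ = C_s − DO₀ = 9.48 − 7.635 = 1.845 mg/L.
D(2.89) = [0.197×14.45/(0.339−0.197)](e^(−0.197×2.89) − e^(−0.339×2.89)) + 1.845 e^(−0.339×2.89)
= 20.05 × (0.5659 − 0.3754) + 1.845 × 0.3754 = 4.512 mg/L.
DO = 9.48 − 4.512 = 4.968 mg/L.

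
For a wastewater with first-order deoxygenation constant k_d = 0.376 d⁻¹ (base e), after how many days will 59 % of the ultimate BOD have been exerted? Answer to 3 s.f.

y/L₀ = 1 − e^(−k_d t) = 0.59 ⇒ e^(−k_d t) = 0.410
t = −ln(0.410) / 0.376 = 0.8916 / 0.376 = 2.371 d.

t ≈ 2.37 d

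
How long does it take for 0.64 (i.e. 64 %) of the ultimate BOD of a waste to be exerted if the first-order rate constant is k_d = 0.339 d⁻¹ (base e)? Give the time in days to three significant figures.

t ≈ 3.01 d

y/L₀ = 1 − e^(−k_d t) = 0.64 ⇒ e^(−k_d t) = 0.360
t = −ln(0.360) / 0.339 = 1.022 / 0.339 = 3.014 d.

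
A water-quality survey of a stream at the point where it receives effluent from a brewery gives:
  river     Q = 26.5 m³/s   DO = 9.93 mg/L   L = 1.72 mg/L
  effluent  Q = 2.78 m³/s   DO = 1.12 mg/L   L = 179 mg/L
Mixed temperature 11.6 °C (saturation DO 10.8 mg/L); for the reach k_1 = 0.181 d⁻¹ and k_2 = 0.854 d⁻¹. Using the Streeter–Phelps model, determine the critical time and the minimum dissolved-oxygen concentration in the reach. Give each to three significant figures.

t_c ≈ 1.68 d; minimum DO ≈ 7.90 mg/L

Mixed DO = (26.5×9.93 + 2.78×1.12)/(26.5+2.78) = 266.3/29.28 = 9.094 mg/L.
Mixed L₀ = (26.5×1.72 + 2.78×179)/(29.28) = 543.2/29.28 = 18.55 mg/L.
Initial deficit D₀ = C_s − DO₀ = 10.8 − 9.094 = 1.706 mg/L.
t_c = (1/0.6730) ln[(0.854/0.181)(1 − 1.706×0.6730/(0.181×18.55))] = 1.486 × ln(3.105) = 1.683 d.
D_c = (0.181/0.854) × 18.55 × e^(−0.181×1.683) = 0.2119 × 18.55 × 0.7374 = 2.899 mg/L.
Minimum DO = 10.8 − 2.899 = 7.901 mg/L.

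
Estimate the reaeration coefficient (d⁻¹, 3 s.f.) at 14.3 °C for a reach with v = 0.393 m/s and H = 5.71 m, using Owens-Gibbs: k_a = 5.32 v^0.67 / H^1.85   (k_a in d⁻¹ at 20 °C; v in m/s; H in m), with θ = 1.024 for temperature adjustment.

k_a ≈ 0.0990 d⁻¹

k_a(20) = 5.32 × 0.393^0.67 / 5.71^1.85 = 5.32 × 0.5349 / 25.11 = 0.1133 d⁻¹.
k_a(14.3) = 0.1133 × 1.024^(14.3−20) = 0.1133 × 0.8736 = 0.09901 d⁻¹.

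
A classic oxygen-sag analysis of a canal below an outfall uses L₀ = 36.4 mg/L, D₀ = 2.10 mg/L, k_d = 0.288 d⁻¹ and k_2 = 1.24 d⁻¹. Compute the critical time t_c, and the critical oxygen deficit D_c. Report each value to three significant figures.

t_c = [1/(k_2−k_d)] ln[(k_2/k_d)(1 − D₀(k_2−k_d)/(k_d L₀))]
= [1/(1.24−0.288)] ln[(1.24/0.288)(1 − 2.10×0.9520/(0.288×36.4))]
= (1/0.9520) ln[4.306 × 0.8093] = 1.050 × ln(3.484) = 1.050 × 1.248 = 1.311 d.
D_c = (k_d/k_2) L₀ e^(−k_d t_c) = (0.288/1.24) × 36.4 × e^(−0.288×1.311) = 0.2323 × 36.4 × 0.6855 = 5.795 mg/L.

t_c ≈ 1.31 d; D_c ≈ 5.80 mg/L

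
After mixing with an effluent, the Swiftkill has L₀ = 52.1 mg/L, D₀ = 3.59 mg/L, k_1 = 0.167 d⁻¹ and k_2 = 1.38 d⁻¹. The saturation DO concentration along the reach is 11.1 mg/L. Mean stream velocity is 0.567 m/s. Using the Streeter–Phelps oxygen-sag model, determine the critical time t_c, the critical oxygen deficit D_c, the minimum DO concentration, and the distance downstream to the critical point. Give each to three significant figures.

t_c ≈ 1.17 d; D_c ≈ 5.19 mg/L; min DO ≈ 5.91 mg/L; x_c ≈ 57.3 km

With k_2/k_1 = 8.263 and 1 − D₀(k_2−k_1)/(k_1 L₀) = 0.4995,
t_c = ln(8.263 × 0.4995) / (1.38 − 0.167) = ln(4.128) / 1.213 = 1.418/1.213 = 1.169 d.
L(t_c) = L₀ e^(−k_1 t_c) = 52.1 × 0.8227 = 42.86 mg/L, and at the critical point k_2 D_c = k_1 L, so D_c = (0.167/1.38) × 42.86 = 5.187 mg/L.
Minimum DO = C_s − D_c = 11.1 − 5.187 = 5.913 mg/L.
x_c = v t_c = 0.567 m/s × 1.169 d × 86400 s/d = 57260 m ≈ 57.3 km.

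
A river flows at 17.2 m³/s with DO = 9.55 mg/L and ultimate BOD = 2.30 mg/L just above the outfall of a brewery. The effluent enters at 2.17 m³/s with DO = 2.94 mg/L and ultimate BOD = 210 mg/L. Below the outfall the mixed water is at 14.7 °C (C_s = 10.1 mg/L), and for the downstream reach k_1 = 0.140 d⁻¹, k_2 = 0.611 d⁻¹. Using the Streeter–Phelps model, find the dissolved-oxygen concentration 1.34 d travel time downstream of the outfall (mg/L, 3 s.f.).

DO ≈ 6.58 mg/L

Mixed DO = (17.2×9.55 + 2.17×2.94)/(17.2+2.17) = 170.6/19.37 = 8.809 mg/L.
Mixed L₀ = (17.2×2.30 + 2.17×210)/(19.37) = 495.3/19.37 = 25.57 mg/L.
Initial deficit D₀ = C_s − DO₀ = 10.1 − 8.809 = 1.291 mg/L.
D(1.34) = [0.140×25.57/(0.611−0.140)](e^(−0.140×1.34) − e^(−0.611×1.34)) + 1.291 e^(−0.611×1.34)
= 7.600 × (0.8289 − 0.4410) + 1.291 × 0.4410 = 3.518 mg/L.
DO = 10.1 − 3.518 = 6.582 mg/L.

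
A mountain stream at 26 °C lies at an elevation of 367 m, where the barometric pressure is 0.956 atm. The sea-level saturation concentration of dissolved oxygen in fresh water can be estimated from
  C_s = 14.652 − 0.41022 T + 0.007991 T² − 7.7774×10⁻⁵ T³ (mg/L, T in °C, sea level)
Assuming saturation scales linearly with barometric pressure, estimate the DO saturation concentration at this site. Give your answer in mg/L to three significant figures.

C_s ≈ 7.67 mg/L

At sea level: C_s = 14.652 − 0.41022×26 + 0.007991×26² − 7.7774×10⁻⁵×26³ = 8.021 mg/L.
Pressure correction: C_s' = 8.021 × 0.956 = 7.668 mg/L.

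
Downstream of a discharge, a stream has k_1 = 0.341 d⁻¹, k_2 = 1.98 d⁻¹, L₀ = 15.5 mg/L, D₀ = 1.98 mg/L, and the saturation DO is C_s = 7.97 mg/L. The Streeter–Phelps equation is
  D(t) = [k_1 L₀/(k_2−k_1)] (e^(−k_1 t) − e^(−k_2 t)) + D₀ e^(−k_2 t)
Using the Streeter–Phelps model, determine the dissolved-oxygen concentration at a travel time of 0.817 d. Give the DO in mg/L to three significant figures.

DO ≈ 5.78 mg/L

k_1 L₀/(k_2−k_1) = 0.341×15.5/(1.98−0.341) = 5.286/1.639 = 3.225 mg/L.
e^(−k_1 t) = e^(−0.341×0.8170) = 0.7568; e^(−k_2 t) = e^(−1.98×0.8170) = 0.1984.
D = 3.225 × (0.7568 − 0.1984) + 1.98 × 0.1984 = 1.801 + 0.3928 = 2.194 mg/L.
DO = C_s − D = 7.97 − 2.194 = 5.776 mg/L.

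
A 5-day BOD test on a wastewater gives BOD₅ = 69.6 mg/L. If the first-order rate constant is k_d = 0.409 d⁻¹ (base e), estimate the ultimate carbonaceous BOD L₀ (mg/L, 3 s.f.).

L₀ ≈ 79.9 mg/L

BOD₅ = L₀(1 − e^(−5k_d)) ⇒ L₀ = BOD₅ / (1 − e^(−5×0.409))
= 69.6 / (1 − 0.1294) = 69.6 / 0.8706 = 79.94 mg/L.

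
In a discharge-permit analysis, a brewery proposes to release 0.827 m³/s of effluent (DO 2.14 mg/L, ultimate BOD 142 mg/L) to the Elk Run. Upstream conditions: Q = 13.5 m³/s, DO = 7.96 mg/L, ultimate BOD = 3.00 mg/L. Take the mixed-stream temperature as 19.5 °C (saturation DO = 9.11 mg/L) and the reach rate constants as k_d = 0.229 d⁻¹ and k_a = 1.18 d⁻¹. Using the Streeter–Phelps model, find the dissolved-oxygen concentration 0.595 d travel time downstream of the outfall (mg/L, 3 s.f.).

DO ≈ 7.37 mg/L

Mixed DO = (13.5×7.96 + 0.827×2.14)/(13.5+0.827) = 109.2/14.33 = 7.624 mg/L.
Mixed L₀ = (13.5×3.00 + 0.827×142)/(14.33) = 157.9/14.33 = 11.02 mg/L.
Initial deficit D₀ = C_s − DO₀ = 9.11 − 7.624 = 1.486 mg/L.
D(0.595) = [0.229×11.02/(1.18−0.229)](e^(−0.229×0.595) − e^(−1.18×0.595)) + 1.486 e^(−1.18×0.595)
= 2.654 × (0.8726 − 0.4955) + 1.486 × 0.4955 = 1.737 mg/L.
DO = 9.11 − 1.737 = 7.373 mg/L.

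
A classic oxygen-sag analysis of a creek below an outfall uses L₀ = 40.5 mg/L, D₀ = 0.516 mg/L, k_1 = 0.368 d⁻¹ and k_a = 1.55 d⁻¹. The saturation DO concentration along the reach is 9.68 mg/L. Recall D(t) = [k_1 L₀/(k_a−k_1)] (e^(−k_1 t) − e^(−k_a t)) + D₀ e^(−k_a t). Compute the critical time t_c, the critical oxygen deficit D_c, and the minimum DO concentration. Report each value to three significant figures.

t_c ≈ 1.18 d; D_c ≈ 6.23 mg/L; min DO ≈ 3.45 mg/L

t_c = [1/(k_a−k_1)] ln[(k_a/k_1)(1 − D₀(k_a−k_1)/(k_1 L₀))]
= [1/(1.55−0.368)] ln[(1.55/0.368)(1 − 0.516×1.182/(0.368×40.5))]
= (1/1.182) ln[4.212 × 0.9591] = 0.8460 × ln(4.040) = 0.8460 × 1.396 = 1.181 d.
L(t_c) = L₀ e^(−k_1 t_c) = 40.5 × 0.6475 = 26.22 mg/L, and at the critical point k_a D_c = k_1 L, so D_c = (0.368/1.55) × 26.22 = 6.226 mg/L.
Minimum DO = C_s − D_c = 9.68 − 6.226 = 3.454 mg/L.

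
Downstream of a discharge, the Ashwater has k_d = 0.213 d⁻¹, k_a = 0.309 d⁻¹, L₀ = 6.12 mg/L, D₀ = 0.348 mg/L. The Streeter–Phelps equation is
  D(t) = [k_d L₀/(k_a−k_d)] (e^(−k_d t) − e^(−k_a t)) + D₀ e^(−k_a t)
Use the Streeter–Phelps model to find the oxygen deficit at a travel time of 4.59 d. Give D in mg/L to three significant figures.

D ≈ 1.90 mg/L

k_d L₀/(k_a−k_d) = 0.213×6.12/(0.309−0.213) = 1.304/0.09600 = 13.58 mg/L.
e^(−k_d t) = e^(−0.213×4.590) = 0.3762; e^(−k_a t) = e^(−0.309×4.590) = 0.2421.
D = 13.58 × (0.3762 − 0.2421) + 0.348 × 0.2421 = 1.820 + 0.08426 = 1.905 mg/L.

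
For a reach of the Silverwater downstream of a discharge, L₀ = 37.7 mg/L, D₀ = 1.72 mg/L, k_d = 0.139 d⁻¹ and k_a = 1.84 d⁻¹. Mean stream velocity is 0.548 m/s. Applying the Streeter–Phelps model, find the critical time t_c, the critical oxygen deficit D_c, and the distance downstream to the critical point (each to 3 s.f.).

t_c ≈ 1.04 d; D_c ≈ 2.47 mg/L; x_c ≈ 49.2 km

With k_a/k_d = 13.24 and 1 − D₀(k_a−k_d)/(k_d L₀) = 0.4417,
t_c = ln(13.24 × 0.4417) / (1.84 − 0.139) = ln(5.847) / 1.701 = 1.766/1.701 = 1.038 d.
D_c = (k_d/k_a) L₀ e^(−k_d t_c) = (0.139/1.84) × 37.7 × e^(−0.139×1.038) = 0.07554 × 37.7 × 0.8656 = 2.465 mg/L.
x_c = v t_c = 0.548 m/s × 1.038 d × 86400 s/d = 49150 m ≈ 49.2 km.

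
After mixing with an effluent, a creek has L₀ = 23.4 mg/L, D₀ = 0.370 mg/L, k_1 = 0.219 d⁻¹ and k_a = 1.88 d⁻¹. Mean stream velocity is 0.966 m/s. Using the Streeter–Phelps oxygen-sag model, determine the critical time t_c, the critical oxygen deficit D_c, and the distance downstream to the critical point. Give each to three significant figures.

With k_a/k_1 = 8.584 and 1 − D₀(k_a−k_1)/(k_1 L₀) = 0.8801,
t_c = ln(8.584 × 0.8801) / (1.88 − 0.219) = ln(7.555) / 1.661 = 2.022/1.661 = 1.217 d.
D_c = (k_1/k_a) L₀ e^(−k_1 t_c) = (0.219/1.88) × 23.4 × e^(−0.219×1.217) = 0.1165 × 23.4 × 0.7660 = 2.088 mg/L.
x_c = v t_c = 0.966 m/s × 1.217 d × 86400 s/d = 101600 m ≈ 102 km.

t_c ≈ 1.22 d; D_c ≈ 2.09 mg/L; x_c ≈ 102 km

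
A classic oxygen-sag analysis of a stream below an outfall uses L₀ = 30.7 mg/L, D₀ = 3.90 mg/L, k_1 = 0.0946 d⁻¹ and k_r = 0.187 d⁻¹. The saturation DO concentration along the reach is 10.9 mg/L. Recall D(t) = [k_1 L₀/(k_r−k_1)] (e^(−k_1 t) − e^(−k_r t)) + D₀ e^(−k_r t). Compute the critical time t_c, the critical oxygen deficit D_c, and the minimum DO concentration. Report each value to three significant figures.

t_c ≈ 5.94 d; D_c ≈ 8.85 mg/L; min DO ≈ 2.05 mg/L

t_c = [1/(k_r−k_1)] ln[(k_r/k_1)(1 − D₀(k_r−k_1)/(k_1 L₀))]
= [1/(0.187−0.0946)] ln[(0.187/0.0946)(1 − 3.90×0.09240/(0.0946×30.7))]
= (1/0.09240) ln[1.977 × 0.8759] = 10.82 × ln(1.731) = 10.82 × 0.5490 = 5.941 d.
L(t_c) = L₀ e^(−k_1 t_c) = 30.7 × 0.5700 = 17.50 mg/L, and at the critical point k_r D_c = k_1 L, so D_c = (0.0946/0.187) × 17.50 = 8.853 mg/L.
Minimum DO = C_s − D_c = 10.9 − 8.853 = 2.047 mg/L.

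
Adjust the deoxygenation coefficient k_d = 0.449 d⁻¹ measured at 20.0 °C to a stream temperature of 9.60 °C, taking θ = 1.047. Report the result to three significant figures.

k_d(T₂) = k_d(T₁) · θ^(T₂−T₁) = 0.449 × 1.047^(9.60−20.0)
= 0.449 × 1.047^-10.4 = 0.449 × 0.6202 = 0.2785 d⁻¹.

k_d ≈ 0.278 d⁻¹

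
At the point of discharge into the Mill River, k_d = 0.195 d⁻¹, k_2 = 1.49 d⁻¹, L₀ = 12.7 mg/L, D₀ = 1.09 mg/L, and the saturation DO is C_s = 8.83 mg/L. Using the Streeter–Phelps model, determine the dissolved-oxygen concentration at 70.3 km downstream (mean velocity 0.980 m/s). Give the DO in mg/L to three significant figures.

DO ≈ 7.44 mg/L

Travel time t = x/v = 70.3 km / (0.980 m/s) = 70300 m / 0.980 m/s = 71730 s = 0.8303 d.
k_d L₀/(k_2−k_d) = 0.195×12.7/(1.49−0.195) = 2.477/1.295 = 1.912 mg/L.
e^(−k_d t) = e^(−0.195×0.8303) = 0.8505; e^(−k_2 t) = e^(−1.49×0.8303) = 0.2902.
D = 1.912 × (0.8505 − 0.2902) + 1.09 × 0.2902 = 1.071 + 0.3163 = 1.388 mg/L.
DO = C_s − D = 8.83 − 1.388 = 7.442 mg/L.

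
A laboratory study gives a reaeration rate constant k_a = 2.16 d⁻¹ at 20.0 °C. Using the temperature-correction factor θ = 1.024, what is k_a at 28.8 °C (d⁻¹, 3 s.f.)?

k_a ≈ 2.66 d⁻¹

k_a(T₂) = k_a(T₁) · θ^(T₂−T₁) = 2.16 × 1.024^(28.8−20.0)
= 2.16 × 1.024^8.80 = 2.16 × 1.232 = 2.661 d⁻¹.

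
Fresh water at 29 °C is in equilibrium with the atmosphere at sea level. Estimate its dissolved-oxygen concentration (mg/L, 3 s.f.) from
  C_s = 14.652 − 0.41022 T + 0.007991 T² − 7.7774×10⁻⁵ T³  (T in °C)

C_s = 14.652 − 0.41022×29 + 0.007991×29² − 7.7774×10⁻⁵×29³ = 7.579 mg/L.

C_s ≈ 7.58 mg/L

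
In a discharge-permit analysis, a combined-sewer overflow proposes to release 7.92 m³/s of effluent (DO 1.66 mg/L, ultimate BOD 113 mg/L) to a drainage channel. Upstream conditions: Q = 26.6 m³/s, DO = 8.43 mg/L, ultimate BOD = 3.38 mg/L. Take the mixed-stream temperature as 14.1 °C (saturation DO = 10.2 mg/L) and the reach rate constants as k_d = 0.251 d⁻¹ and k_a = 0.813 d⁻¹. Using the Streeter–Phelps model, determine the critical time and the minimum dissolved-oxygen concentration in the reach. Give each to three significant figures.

Mixed DO = (26.6×8.43 + 7.92×1.66)/(26.6+7.92) = 237.4/34.52 = 6.877 mg/L.
Mixed L₀ = (26.6×3.38 + 7.92×113)/(34.52) = 984.9/34.52 = 28.53 mg/L.
Initial deficit D₀ = C_s − DO₀ = 10.2 − 6.877 = 3.323 mg/L.
t_c = (1/0.5620) ln[(0.813/0.251)(1 − 3.323×0.5620/(0.251×28.53))] = 1.779 × ln(2.394) = 1.554 d.
D_c = (0.251/0.813) × 28.53 × e^(−0.251×1.554) = 0.3087 × 28.53 × 0.6771 = 5.964 mg/L.
Minimum DO = 10.2 − 5.964 = 4.236 mg/L.

t_c ≈ 1.55 d; minimum DO ≈ 4.24 mg/L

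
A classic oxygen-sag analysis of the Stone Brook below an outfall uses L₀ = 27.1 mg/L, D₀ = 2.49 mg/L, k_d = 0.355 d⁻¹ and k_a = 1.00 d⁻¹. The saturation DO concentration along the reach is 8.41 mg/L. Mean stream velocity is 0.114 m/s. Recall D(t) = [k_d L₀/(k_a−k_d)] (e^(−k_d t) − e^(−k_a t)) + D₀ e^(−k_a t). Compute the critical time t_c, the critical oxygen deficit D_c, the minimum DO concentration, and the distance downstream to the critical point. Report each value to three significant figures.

t_c ≈ 1.32 d; D_c ≈ 6.02 mg/L; min DO ≈ 2.39 mg/L; x_c ≈ 13.0 km

At the critical point dD/dt = 0, so k_d L₀ e^(−k_d t) = k_a D. Substituting D(t) from the Streeter–Phelps equation and solving for t gives
t_c = ln[(k_a/k_d)(1 − D₀(k_a−k_d)/(k_d L₀))] / (k_a−k_d).
Here k_a−k_d = 0.6450 d⁻¹ and 1 − D₀(k_a−k_d)/(k_d L₀) = 1 − 2.49×0.6450/(0.355×27.1) = 0.8331, so
t_c = ln(2.817 × 0.8331) / 0.6450 = 0.8530 / 0.6450 = 1.322 d.
D_c = (k_d/k_a) L₀ e^(−k_d t_c) = (0.355/1.00) × 27.1 × e^(−0.355×1.322) = 0.3550 × 27.1 × 0.6253 = 6.016 mg/L.
Minimum DO = C_s − D_c = 8.41 − 6.016 = 2.394 mg/L.
x_c = v t_c = 0.114 m/s × 1.322 d × 86400 s/d = 13030 m ≈ 13.0 km.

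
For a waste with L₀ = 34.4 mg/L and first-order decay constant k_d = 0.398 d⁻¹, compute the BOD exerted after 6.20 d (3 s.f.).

y_t = L₀(1 − e^(−k_d t)) = 34.4 × (1 − e^(−0.398×6.20))
= 34.4 × (1 − 0.08479) = 34.4 × 0.9152 = 31.48 mg/L.

y ≈ 31.5 mg/L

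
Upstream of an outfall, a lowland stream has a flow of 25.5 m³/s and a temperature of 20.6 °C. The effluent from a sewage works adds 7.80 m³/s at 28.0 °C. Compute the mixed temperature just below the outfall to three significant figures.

Flow-weighted mixing: C = (Q_r C_r + Q_w C_w)/(Q_r + Q_w)
= (25.5×20.6 + 7.80×28.0)/(25.5 + 7.80) = 743.7/33.30 = 22.33 °C.

22.3 °C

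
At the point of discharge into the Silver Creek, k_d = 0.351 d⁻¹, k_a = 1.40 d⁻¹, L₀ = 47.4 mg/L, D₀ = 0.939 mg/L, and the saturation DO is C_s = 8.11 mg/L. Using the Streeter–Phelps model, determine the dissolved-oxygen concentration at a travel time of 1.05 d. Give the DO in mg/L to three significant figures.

DO ≈ 0.570 mg/L

k_d L₀/(k_a−k_d) = 0.351×47.4/(1.40−0.351) = 16.64/1.049 = 15.86 mg/L.
e^(−k_d t) = e^(−0.351×1.050) = 0.6917; e^(−k_a t) = e^(−1.40×1.050) = 0.2299.
D = 15.86 × (0.6917 − 0.2299) + 0.939 × 0.2299 = 7.324 + 0.2159 = 7.540 mg/L.
DO = C_s − D = 8.11 − 7.540 = 0.5697 mg/L.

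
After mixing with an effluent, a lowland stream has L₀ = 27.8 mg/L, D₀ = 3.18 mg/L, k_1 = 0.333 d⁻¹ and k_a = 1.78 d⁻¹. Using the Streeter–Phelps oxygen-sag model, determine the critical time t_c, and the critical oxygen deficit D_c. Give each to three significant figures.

t_c ≈ 0.683 d; D_c ≈ 4.14 mg/L

At the critical point dD/dt = 0, so k_1 L₀ e^(−k_1 t) = k_a D. Substituting D(t) from the Streeter–Phelps equation and solving for t gives
t_c = ln[(k_a/k_1)(1 − D₀(k_a−k_1)/(k_1 L₀))] / (k_a−k_1).
Here k_a−k_1 = 1.447 d⁻¹ and 1 − D₀(k_a−k_1)/(k_1 L₀) = 1 − 3.18×1.447/(0.333×27.8) = 0.5029, so
t_c = ln(5.345 × 0.5029) / 1.447 = 0.9889 / 1.447 = 0.6834 d.
D_c = (k_1/k_a) L₀ e^(−k_1 t_c) = (0.333/1.78) × 27.8 × e^(−0.333×0.6834) = 0.1871 × 27.8 × 0.7965 = 4.142 mg/L.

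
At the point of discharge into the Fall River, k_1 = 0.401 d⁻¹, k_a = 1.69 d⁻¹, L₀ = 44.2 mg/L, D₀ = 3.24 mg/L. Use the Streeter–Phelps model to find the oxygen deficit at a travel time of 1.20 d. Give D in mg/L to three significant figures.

D ≈ 7.12 mg/L

k_1 L₀/(k_a−k_1) = 0.401×44.2/(1.69−0.401) = 17.72/1.289 = 13.75 mg/L.
e^(−k_1 t) = e^(−0.401×1.200) = 0.6180; e^(−k_a t) = e^(−1.69×1.200) = 0.1316.
D = 13.75 × (0.6180 − 0.1316) + 3.24 × 0.1316 = 6.689 + 0.4264 = 7.115 mg/L.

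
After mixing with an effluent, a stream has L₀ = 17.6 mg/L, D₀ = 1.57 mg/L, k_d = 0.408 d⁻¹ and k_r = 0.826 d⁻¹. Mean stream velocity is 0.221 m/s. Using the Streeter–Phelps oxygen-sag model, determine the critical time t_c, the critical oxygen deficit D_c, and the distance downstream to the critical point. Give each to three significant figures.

t_c ≈ 1.46 d; D_c ≈ 4.80 mg/L; x_c ≈ 27.8 km

With k_r/k_d = 2.025 and 1 − D₀(k_r−k_d)/(k_d L₀) = 0.9086,
t_c = ln(2.025 × 0.9086) / (0.826 − 0.408) = ln(1.839) / 0.4180 = 0.6095/0.4180 = 1.458 d.
D_c = (k_d/k_r) L₀ e^(−k_d t_c) = (0.408/0.826) × 17.6 × e^(−0.408×1.458) = 0.4939 × 17.6 × 0.5516 = 4.795 mg/L.
x_c = v t_c = 0.221 m/s × 1.458 d × 86400 s/d = 27840 m ≈ 27.8 km.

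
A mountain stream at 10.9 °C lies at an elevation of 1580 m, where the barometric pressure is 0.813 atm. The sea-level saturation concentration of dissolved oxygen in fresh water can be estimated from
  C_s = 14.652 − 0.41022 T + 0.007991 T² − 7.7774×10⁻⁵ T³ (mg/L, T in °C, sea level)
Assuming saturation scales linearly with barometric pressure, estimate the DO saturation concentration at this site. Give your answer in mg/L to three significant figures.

C_s ≈ 8.97 mg/L

At sea level: C_s = 14.652 − 0.41022×10.9 + 0.007991×10.9² − 7.7774×10⁻⁵×10.9³ = 11.03 mg/L.
Pressure correction: C_s' = 11.03 × 0.813 = 8.967 mg/L.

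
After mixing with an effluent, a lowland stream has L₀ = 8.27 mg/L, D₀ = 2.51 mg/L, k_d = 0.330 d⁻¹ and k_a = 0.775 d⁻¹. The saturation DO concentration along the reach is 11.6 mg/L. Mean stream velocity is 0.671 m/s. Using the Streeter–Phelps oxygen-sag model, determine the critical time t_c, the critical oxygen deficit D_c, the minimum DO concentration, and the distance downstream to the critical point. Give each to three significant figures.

At the critical point dD/dt = 0, so k_d L₀ e^(−k_d t) = k_a D. Substituting D(t) from the Streeter–Phelps equation and solving for t gives
t_c = ln[(k_a/k_d)(1 − D₀(k_a−k_d)/(k_d L₀))] / (k_a−k_d).
Here k_a−k_d = 0.4450 d⁻¹ and 1 − D₀(k_a−k_d)/(k_d L₀) = 1 − 2.51×0.4450/(0.330×8.27) = 0.5907, so
t_c = ln(2.348 × 0.5907) / 0.4450 = 0.3274 / 0.4450 = 0.7357 d.
D_c = (k_d/k_a) L₀ e^(−k_d t_c) = (0.330/0.775) × 8.27 × e^(−0.330×0.7357) = 0.4258 × 8.27 × 0.7845 = 2.762 mg/L.
Minimum DO = C_s − D_c = 11.6 − 2.762 = 8.838 mg/L.
x_c = v t_c = 0.671 m/s × 0.7357 d × 86400 s/d = 42650 m ≈ 42.6 km.

t_c ≈ 0.736 d; D_c ≈ 2.76 mg/L; min DO ≈ 8.84 mg/L; x_c ≈ 42.6 km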